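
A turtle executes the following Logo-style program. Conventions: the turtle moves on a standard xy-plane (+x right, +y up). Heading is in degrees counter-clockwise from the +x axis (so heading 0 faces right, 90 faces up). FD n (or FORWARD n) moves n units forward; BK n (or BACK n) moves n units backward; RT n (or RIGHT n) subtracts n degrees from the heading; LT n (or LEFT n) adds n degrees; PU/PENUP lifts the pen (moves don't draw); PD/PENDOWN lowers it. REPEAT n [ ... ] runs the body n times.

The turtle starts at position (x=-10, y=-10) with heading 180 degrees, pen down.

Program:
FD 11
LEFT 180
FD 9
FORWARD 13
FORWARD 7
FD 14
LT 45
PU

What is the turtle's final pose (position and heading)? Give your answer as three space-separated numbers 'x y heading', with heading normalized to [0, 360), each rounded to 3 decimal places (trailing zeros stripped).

Executing turtle program step by step:
Start: pos=(-10,-10), heading=180, pen down
FD 11: (-10,-10) -> (-21,-10) [heading=180, draw]
LT 180: heading 180 -> 0
FD 9: (-21,-10) -> (-12,-10) [heading=0, draw]
FD 13: (-12,-10) -> (1,-10) [heading=0, draw]
FD 7: (1,-10) -> (8,-10) [heading=0, draw]
FD 14: (8,-10) -> (22,-10) [heading=0, draw]
LT 45: heading 0 -> 45
PU: pen up
Final: pos=(22,-10), heading=45, 5 segment(s) drawn

Answer: 22 -10 45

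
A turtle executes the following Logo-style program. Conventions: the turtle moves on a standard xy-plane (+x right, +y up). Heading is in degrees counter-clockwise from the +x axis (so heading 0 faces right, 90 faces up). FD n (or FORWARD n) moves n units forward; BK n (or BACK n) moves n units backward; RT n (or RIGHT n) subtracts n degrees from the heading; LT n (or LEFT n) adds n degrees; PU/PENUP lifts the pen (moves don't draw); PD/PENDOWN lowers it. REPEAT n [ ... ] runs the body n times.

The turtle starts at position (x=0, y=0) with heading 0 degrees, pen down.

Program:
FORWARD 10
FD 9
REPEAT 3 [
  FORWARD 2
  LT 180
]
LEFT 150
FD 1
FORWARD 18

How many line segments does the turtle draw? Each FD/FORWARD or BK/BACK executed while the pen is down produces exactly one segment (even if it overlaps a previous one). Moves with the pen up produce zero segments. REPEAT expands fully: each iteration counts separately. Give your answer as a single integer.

Answer: 7

Derivation:
Executing turtle program step by step:
Start: pos=(0,0), heading=0, pen down
FD 10: (0,0) -> (10,0) [heading=0, draw]
FD 9: (10,0) -> (19,0) [heading=0, draw]
REPEAT 3 [
  -- iteration 1/3 --
  FD 2: (19,0) -> (21,0) [heading=0, draw]
  LT 180: heading 0 -> 180
  -- iteration 2/3 --
  FD 2: (21,0) -> (19,0) [heading=180, draw]
  LT 180: heading 180 -> 0
  -- iteration 3/3 --
  FD 2: (19,0) -> (21,0) [heading=0, draw]
  LT 180: heading 0 -> 180
]
LT 150: heading 180 -> 330
FD 1: (21,0) -> (21.866,-0.5) [heading=330, draw]
FD 18: (21.866,-0.5) -> (37.454,-9.5) [heading=330, draw]
Final: pos=(37.454,-9.5), heading=330, 7 segment(s) drawn
Segments drawn: 7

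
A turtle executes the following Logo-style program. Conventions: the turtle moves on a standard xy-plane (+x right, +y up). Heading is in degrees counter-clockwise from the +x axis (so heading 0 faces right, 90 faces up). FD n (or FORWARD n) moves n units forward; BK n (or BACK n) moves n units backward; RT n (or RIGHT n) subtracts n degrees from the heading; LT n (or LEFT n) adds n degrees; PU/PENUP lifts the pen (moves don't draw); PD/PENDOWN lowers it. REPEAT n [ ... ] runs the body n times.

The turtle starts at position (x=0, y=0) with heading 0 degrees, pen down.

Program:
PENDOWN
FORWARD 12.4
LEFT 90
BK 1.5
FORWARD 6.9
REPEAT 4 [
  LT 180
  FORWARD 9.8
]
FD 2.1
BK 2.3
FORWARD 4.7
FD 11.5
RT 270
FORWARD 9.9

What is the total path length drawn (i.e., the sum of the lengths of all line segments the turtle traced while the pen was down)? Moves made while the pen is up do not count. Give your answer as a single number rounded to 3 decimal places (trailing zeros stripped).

Answer: 90.5

Derivation:
Executing turtle program step by step:
Start: pos=(0,0), heading=0, pen down
PD: pen down
FD 12.4: (0,0) -> (12.4,0) [heading=0, draw]
LT 90: heading 0 -> 90
BK 1.5: (12.4,0) -> (12.4,-1.5) [heading=90, draw]
FD 6.9: (12.4,-1.5) -> (12.4,5.4) [heading=90, draw]
REPEAT 4 [
  -- iteration 1/4 --
  LT 180: heading 90 -> 270
  FD 9.8: (12.4,5.4) -> (12.4,-4.4) [heading=270, draw]
  -- iteration 2/4 --
  LT 180: heading 270 -> 90
  FD 9.8: (12.4,-4.4) -> (12.4,5.4) [heading=90, draw]
  -- iteration 3/4 --
  LT 180: heading 90 -> 270
  FD 9.8: (12.4,5.4) -> (12.4,-4.4) [heading=270, draw]
  -- iteration 4/4 --
  LT 180: heading 270 -> 90
  FD 9.8: (12.4,-4.4) -> (12.4,5.4) [heading=90, draw]
]
FD 2.1: (12.4,5.4) -> (12.4,7.5) [heading=90, draw]
BK 2.3: (12.4,7.5) -> (12.4,5.2) [heading=90, draw]
FD 4.7: (12.4,5.2) -> (12.4,9.9) [heading=90, draw]
FD 11.5: (12.4,9.9) -> (12.4,21.4) [heading=90, draw]
RT 270: heading 90 -> 180
FD 9.9: (12.4,21.4) -> (2.5,21.4) [heading=180, draw]
Final: pos=(2.5,21.4), heading=180, 12 segment(s) drawn

Segment lengths:
  seg 1: (0,0) -> (12.4,0), length = 12.4
  seg 2: (12.4,0) -> (12.4,-1.5), length = 1.5
  seg 3: (12.4,-1.5) -> (12.4,5.4), length = 6.9
  seg 4: (12.4,5.4) -> (12.4,-4.4), length = 9.8
  seg 5: (12.4,-4.4) -> (12.4,5.4), length = 9.8
  seg 6: (12.4,5.4) -> (12.4,-4.4), length = 9.8
  seg 7: (12.4,-4.4) -> (12.4,5.4), length = 9.8
  seg 8: (12.4,5.4) -> (12.4,7.5), length = 2.1
  seg 9: (12.4,7.5) -> (12.4,5.2), length = 2.3
  seg 10: (12.4,5.2) -> (12.4,9.9), length = 4.7
  seg 11: (12.4,9.9) -> (12.4,21.4), length = 11.5
  seg 12: (12.4,21.4) -> (2.5,21.4), length = 9.9
Total = 90.5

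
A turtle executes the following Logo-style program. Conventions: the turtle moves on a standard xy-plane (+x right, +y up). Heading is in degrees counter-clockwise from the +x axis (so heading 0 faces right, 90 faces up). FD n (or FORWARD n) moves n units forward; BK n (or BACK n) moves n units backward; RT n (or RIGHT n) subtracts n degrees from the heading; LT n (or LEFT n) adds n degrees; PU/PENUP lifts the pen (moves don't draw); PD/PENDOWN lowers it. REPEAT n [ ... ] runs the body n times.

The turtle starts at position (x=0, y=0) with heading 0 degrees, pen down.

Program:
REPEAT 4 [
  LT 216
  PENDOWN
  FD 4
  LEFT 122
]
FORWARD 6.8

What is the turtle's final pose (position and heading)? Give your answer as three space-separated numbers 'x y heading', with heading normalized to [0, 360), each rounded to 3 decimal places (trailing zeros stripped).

Answer: -14.305 -7.558 272

Derivation:
Executing turtle program step by step:
Start: pos=(0,0), heading=0, pen down
REPEAT 4 [
  -- iteration 1/4 --
  LT 216: heading 0 -> 216
  PD: pen down
  FD 4: (0,0) -> (-3.236,-2.351) [heading=216, draw]
  LT 122: heading 216 -> 338
  -- iteration 2/4 --
  LT 216: heading 338 -> 194
  PD: pen down
  FD 4: (-3.236,-2.351) -> (-7.117,-3.319) [heading=194, draw]
  LT 122: heading 194 -> 316
  -- iteration 3/4 --
  LT 216: heading 316 -> 172
  PD: pen down
  FD 4: (-7.117,-3.319) -> (-11.078,-2.762) [heading=172, draw]
  LT 122: heading 172 -> 294
  -- iteration 4/4 --
  LT 216: heading 294 -> 150
  PD: pen down
  FD 4: (-11.078,-2.762) -> (-14.542,-0.762) [heading=150, draw]
  LT 122: heading 150 -> 272
]
FD 6.8: (-14.542,-0.762) -> (-14.305,-7.558) [heading=272, draw]
Final: pos=(-14.305,-7.558), heading=272, 5 segment(s) drawn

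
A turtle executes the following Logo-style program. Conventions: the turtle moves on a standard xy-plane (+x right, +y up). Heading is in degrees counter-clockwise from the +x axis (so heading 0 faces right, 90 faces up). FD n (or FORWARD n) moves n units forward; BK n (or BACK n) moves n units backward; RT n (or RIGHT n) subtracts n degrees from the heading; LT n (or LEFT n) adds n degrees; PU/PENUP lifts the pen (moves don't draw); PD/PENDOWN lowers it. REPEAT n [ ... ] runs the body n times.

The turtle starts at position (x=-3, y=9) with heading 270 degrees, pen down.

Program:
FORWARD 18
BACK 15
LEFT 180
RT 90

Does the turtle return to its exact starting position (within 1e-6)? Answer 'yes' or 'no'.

Executing turtle program step by step:
Start: pos=(-3,9), heading=270, pen down
FD 18: (-3,9) -> (-3,-9) [heading=270, draw]
BK 15: (-3,-9) -> (-3,6) [heading=270, draw]
LT 180: heading 270 -> 90
RT 90: heading 90 -> 0
Final: pos=(-3,6), heading=0, 2 segment(s) drawn

Start position: (-3, 9)
Final position: (-3, 6)
Distance = 3; >= 1e-6 -> NOT closed

Answer: no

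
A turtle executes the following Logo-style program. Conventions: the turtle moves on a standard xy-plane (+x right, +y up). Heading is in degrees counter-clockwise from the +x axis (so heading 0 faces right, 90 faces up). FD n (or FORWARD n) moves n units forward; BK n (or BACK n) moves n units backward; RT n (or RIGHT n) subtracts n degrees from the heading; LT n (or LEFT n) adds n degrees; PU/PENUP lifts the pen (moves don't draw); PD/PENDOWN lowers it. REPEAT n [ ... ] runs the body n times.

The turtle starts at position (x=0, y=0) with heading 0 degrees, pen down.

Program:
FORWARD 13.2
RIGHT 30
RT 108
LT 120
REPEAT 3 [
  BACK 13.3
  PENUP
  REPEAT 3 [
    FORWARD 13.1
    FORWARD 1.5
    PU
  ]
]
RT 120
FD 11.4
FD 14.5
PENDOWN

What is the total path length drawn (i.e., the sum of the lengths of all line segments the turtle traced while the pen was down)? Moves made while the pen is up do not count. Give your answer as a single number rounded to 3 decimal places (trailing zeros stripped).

Answer: 26.5

Derivation:
Executing turtle program step by step:
Start: pos=(0,0), heading=0, pen down
FD 13.2: (0,0) -> (13.2,0) [heading=0, draw]
RT 30: heading 0 -> 330
RT 108: heading 330 -> 222
LT 120: heading 222 -> 342
REPEAT 3 [
  -- iteration 1/3 --
  BK 13.3: (13.2,0) -> (0.551,4.11) [heading=342, draw]
  PU: pen up
  REPEAT 3 [
    -- iteration 1/3 --
    FD 13.1: (0.551,4.11) -> (13.01,0.062) [heading=342, move]
    FD 1.5: (13.01,0.062) -> (14.436,-0.402) [heading=342, move]
    PU: pen up
    -- iteration 2/3 --
    FD 13.1: (14.436,-0.402) -> (26.895,-4.45) [heading=342, move]
    FD 1.5: (26.895,-4.45) -> (28.322,-4.913) [heading=342, move]
    PU: pen up
    -- iteration 3/3 --
    FD 13.1: (28.322,-4.913) -> (40.781,-8.961) [heading=342, move]
    FD 1.5: (40.781,-8.961) -> (42.207,-9.425) [heading=342, move]
    PU: pen up
  ]
  -- iteration 2/3 --
  BK 13.3: (42.207,-9.425) -> (29.558,-5.315) [heading=342, move]
  PU: pen up
  REPEAT 3 [
    -- iteration 1/3 --
    FD 13.1: (29.558,-5.315) -> (42.017,-9.363) [heading=342, move]
    FD 1.5: (42.017,-9.363) -> (43.444,-9.827) [heading=342, move]
    PU: pen up
    -- iteration 2/3 --
    FD 13.1: (43.444,-9.827) -> (55.902,-13.875) [heading=342, move]
    FD 1.5: (55.902,-13.875) -> (57.329,-14.338) [heading=342, move]
    PU: pen up
    -- iteration 3/3 --
    FD 13.1: (57.329,-14.338) -> (69.788,-18.387) [heading=342, move]
    FD 1.5: (69.788,-18.387) -> (71.214,-18.85) [heading=342, move]
    PU: pen up
  ]
  -- iteration 3/3 --
  BK 13.3: (71.214,-18.85) -> (58.565,-14.74) [heading=342, move]
  PU: pen up
  REPEAT 3 [
    -- iteration 1/3 --
    FD 13.1: (58.565,-14.74) -> (71.024,-18.788) [heading=342, move]
    FD 1.5: (71.024,-18.788) -> (72.451,-19.252) [heading=342, move]
    PU: pen up
    -- iteration 2/3 --
    FD 13.1: (72.451,-19.252) -> (84.91,-23.3) [heading=342, move]
    FD 1.5: (84.91,-23.3) -> (86.336,-23.763) [heading=342, move]
    PU: pen up
    -- iteration 3/3 --
    FD 13.1: (86.336,-23.763) -> (98.795,-27.812) [heading=342, move]
    FD 1.5: (98.795,-27.812) -> (100.222,-28.275) [heading=342, move]
    PU: pen up
  ]
]
RT 120: heading 342 -> 222
FD 11.4: (100.222,-28.275) -> (91.75,-35.903) [heading=222, move]
FD 14.5: (91.75,-35.903) -> (80.974,-45.606) [heading=222, move]
PD: pen down
Final: pos=(80.974,-45.606), heading=222, 2 segment(s) drawn

Segment lengths:
  seg 1: (0,0) -> (13.2,0), length = 13.2
  seg 2: (13.2,0) -> (0.551,4.11), length = 13.3
Total = 26.5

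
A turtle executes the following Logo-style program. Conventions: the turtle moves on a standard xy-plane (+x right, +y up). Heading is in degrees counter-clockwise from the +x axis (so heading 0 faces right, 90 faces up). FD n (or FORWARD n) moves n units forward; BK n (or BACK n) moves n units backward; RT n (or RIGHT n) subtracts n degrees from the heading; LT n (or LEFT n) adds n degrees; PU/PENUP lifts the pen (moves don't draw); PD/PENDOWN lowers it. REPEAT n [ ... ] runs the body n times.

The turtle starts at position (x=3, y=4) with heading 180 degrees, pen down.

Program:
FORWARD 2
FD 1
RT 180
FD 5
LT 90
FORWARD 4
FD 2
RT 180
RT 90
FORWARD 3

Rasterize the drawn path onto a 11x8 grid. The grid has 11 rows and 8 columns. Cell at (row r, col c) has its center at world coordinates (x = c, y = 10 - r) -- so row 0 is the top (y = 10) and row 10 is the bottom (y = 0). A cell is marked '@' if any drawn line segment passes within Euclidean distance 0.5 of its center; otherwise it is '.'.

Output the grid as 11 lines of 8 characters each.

Answer: ..@@@@..
.....@..
.....@..
.....@..
.....@..
.....@..
@@@@@@..
........
........
........
........

Derivation:
Segment 0: (3,4) -> (1,4)
Segment 1: (1,4) -> (0,4)
Segment 2: (0,4) -> (5,4)
Segment 3: (5,4) -> (5,8)
Segment 4: (5,8) -> (5,10)
Segment 5: (5,10) -> (2,10)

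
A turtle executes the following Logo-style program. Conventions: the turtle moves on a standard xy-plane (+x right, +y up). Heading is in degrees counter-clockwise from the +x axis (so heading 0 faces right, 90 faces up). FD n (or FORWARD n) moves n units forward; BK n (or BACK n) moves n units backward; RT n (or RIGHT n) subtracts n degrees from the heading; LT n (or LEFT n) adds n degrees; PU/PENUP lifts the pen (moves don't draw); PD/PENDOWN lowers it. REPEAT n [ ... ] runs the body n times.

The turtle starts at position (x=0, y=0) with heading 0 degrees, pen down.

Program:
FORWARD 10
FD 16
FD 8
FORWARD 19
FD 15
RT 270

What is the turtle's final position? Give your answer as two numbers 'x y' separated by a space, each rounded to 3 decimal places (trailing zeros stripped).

Executing turtle program step by step:
Start: pos=(0,0), heading=0, pen down
FD 10: (0,0) -> (10,0) [heading=0, draw]
FD 16: (10,0) -> (26,0) [heading=0, draw]
FD 8: (26,0) -> (34,0) [heading=0, draw]
FD 19: (34,0) -> (53,0) [heading=0, draw]
FD 15: (53,0) -> (68,0) [heading=0, draw]
RT 270: heading 0 -> 90
Final: pos=(68,0), heading=90, 5 segment(s) drawn

Answer: 68 0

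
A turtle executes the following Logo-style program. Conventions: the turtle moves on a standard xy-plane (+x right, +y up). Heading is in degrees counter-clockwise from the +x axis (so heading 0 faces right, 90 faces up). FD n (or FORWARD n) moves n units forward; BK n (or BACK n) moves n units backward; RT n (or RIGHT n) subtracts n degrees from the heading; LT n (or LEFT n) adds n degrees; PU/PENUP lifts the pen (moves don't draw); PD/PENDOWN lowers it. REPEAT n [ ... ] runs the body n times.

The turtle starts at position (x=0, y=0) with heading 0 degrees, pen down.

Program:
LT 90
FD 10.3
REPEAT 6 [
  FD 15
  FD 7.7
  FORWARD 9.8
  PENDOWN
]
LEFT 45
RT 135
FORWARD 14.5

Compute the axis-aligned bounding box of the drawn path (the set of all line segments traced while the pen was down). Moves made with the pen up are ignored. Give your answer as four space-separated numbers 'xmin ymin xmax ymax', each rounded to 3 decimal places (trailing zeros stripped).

Executing turtle program step by step:
Start: pos=(0,0), heading=0, pen down
LT 90: heading 0 -> 90
FD 10.3: (0,0) -> (0,10.3) [heading=90, draw]
REPEAT 6 [
  -- iteration 1/6 --
  FD 15: (0,10.3) -> (0,25.3) [heading=90, draw]
  FD 7.7: (0,25.3) -> (0,33) [heading=90, draw]
  FD 9.8: (0,33) -> (0,42.8) [heading=90, draw]
  PD: pen down
  -- iteration 2/6 --
  FD 15: (0,42.8) -> (0,57.8) [heading=90, draw]
  FD 7.7: (0,57.8) -> (0,65.5) [heading=90, draw]
  FD 9.8: (0,65.5) -> (0,75.3) [heading=90, draw]
  PD: pen down
  -- iteration 3/6 --
  FD 15: (0,75.3) -> (0,90.3) [heading=90, draw]
  FD 7.7: (0,90.3) -> (0,98) [heading=90, draw]
  FD 9.8: (0,98) -> (0,107.8) [heading=90, draw]
  PD: pen down
  -- iteration 4/6 --
  FD 15: (0,107.8) -> (0,122.8) [heading=90, draw]
  FD 7.7: (0,122.8) -> (0,130.5) [heading=90, draw]
  FD 9.8: (0,130.5) -> (0,140.3) [heading=90, draw]
  PD: pen down
  -- iteration 5/6 --
  FD 15: (0,140.3) -> (0,155.3) [heading=90, draw]
  FD 7.7: (0,155.3) -> (0,163) [heading=90, draw]
  FD 9.8: (0,163) -> (0,172.8) [heading=90, draw]
  PD: pen down
  -- iteration 6/6 --
  FD 15: (0,172.8) -> (0,187.8) [heading=90, draw]
  FD 7.7: (0,187.8) -> (0,195.5) [heading=90, draw]
  FD 9.8: (0,195.5) -> (0,205.3) [heading=90, draw]
  PD: pen down
]
LT 45: heading 90 -> 135
RT 135: heading 135 -> 0
FD 14.5: (0,205.3) -> (14.5,205.3) [heading=0, draw]
Final: pos=(14.5,205.3), heading=0, 20 segment(s) drawn

Segment endpoints: x in {0, 0, 0, 0, 0, 0, 0, 0, 0, 0, 0, 0, 0, 0, 0, 0, 0, 0, 0, 0, 14.5}, y in {0, 10.3, 25.3, 33, 42.8, 57.8, 65.5, 75.3, 90.3, 98, 107.8, 122.8, 130.5, 140.3, 155.3, 163, 172.8, 187.8, 195.5, 205.3}
xmin=0, ymin=0, xmax=14.5, ymax=205.3

Answer: 0 0 14.5 205.3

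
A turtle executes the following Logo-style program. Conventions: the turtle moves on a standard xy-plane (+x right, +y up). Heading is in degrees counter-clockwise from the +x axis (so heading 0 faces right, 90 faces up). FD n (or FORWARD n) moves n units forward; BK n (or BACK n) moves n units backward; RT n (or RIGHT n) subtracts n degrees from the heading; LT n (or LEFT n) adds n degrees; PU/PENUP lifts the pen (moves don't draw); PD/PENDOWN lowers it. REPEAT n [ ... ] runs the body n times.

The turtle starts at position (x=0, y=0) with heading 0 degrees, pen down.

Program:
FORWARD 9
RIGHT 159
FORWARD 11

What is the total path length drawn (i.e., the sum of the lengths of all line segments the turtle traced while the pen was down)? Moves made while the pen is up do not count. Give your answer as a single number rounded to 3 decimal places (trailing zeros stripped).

Executing turtle program step by step:
Start: pos=(0,0), heading=0, pen down
FD 9: (0,0) -> (9,0) [heading=0, draw]
RT 159: heading 0 -> 201
FD 11: (9,0) -> (-1.269,-3.942) [heading=201, draw]
Final: pos=(-1.269,-3.942), heading=201, 2 segment(s) drawn

Segment lengths:
  seg 1: (0,0) -> (9,0), length = 9
  seg 2: (9,0) -> (-1.269,-3.942), length = 11
Total = 20

Answer: 20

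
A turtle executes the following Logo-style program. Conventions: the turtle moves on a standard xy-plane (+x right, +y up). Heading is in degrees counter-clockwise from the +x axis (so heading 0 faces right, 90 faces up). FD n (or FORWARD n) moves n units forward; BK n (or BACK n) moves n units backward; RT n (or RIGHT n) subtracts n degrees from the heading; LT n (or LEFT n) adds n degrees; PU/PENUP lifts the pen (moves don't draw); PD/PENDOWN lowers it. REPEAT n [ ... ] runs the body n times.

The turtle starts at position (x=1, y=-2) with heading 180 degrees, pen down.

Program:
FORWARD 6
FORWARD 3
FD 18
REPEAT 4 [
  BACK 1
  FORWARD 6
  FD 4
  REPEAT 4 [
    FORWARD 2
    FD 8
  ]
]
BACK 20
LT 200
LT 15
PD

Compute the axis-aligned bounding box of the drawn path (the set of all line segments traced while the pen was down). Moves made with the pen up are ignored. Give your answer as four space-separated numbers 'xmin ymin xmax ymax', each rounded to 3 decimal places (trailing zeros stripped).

Executing turtle program step by step:
Start: pos=(1,-2), heading=180, pen down
FD 6: (1,-2) -> (-5,-2) [heading=180, draw]
FD 3: (-5,-2) -> (-8,-2) [heading=180, draw]
FD 18: (-8,-2) -> (-26,-2) [heading=180, draw]
REPEAT 4 [
  -- iteration 1/4 --
  BK 1: (-26,-2) -> (-25,-2) [heading=180, draw]
  FD 6: (-25,-2) -> (-31,-2) [heading=180, draw]
  FD 4: (-31,-2) -> (-35,-2) [heading=180, draw]
  REPEAT 4 [
    -- iteration 1/4 --
    FD 2: (-35,-2) -> (-37,-2) [heading=180, draw]
    FD 8: (-37,-2) -> (-45,-2) [heading=180, draw]
    -- iteration 2/4 --
    FD 2: (-45,-2) -> (-47,-2) [heading=180, draw]
    FD 8: (-47,-2) -> (-55,-2) [heading=180, draw]
    -- iteration 3/4 --
    FD 2: (-55,-2) -> (-57,-2) [heading=180, draw]
    FD 8: (-57,-2) -> (-65,-2) [heading=180, draw]
    -- iteration 4/4 --
    FD 2: (-65,-2) -> (-67,-2) [heading=180, draw]
    FD 8: (-67,-2) -> (-75,-2) [heading=180, draw]
  ]
  -- iteration 2/4 --
  BK 1: (-75,-2) -> (-74,-2) [heading=180, draw]
  FD 6: (-74,-2) -> (-80,-2) [heading=180, draw]
  FD 4: (-80,-2) -> (-84,-2) [heading=180, draw]
  REPEAT 4 [
    -- iteration 1/4 --
    FD 2: (-84,-2) -> (-86,-2) [heading=180, draw]
    FD 8: (-86,-2) -> (-94,-2) [heading=180, draw]
    -- iteration 2/4 --
    FD 2: (-94,-2) -> (-96,-2) [heading=180, draw]
    FD 8: (-96,-2) -> (-104,-2) [heading=180, draw]
    -- iteration 3/4 --
    FD 2: (-104,-2) -> (-106,-2) [heading=180, draw]
    FD 8: (-106,-2) -> (-114,-2) [heading=180, draw]
    -- iteration 4/4 --
    FD 2: (-114,-2) -> (-116,-2) [heading=180, draw]
    FD 8: (-116,-2) -> (-124,-2) [heading=180, draw]
  ]
  -- iteration 3/4 --
  BK 1: (-124,-2) -> (-123,-2) [heading=180, draw]
  FD 6: (-123,-2) -> (-129,-2) [heading=180, draw]
  FD 4: (-129,-2) -> (-133,-2) [heading=180, draw]
  REPEAT 4 [
    -- iteration 1/4 --
    FD 2: (-133,-2) -> (-135,-2) [heading=180, draw]
    FD 8: (-135,-2) -> (-143,-2) [heading=180, draw]
    -- iteration 2/4 --
    FD 2: (-143,-2) -> (-145,-2) [heading=180, draw]
    FD 8: (-145,-2) -> (-153,-2) [heading=180, draw]
    -- iteration 3/4 --
    FD 2: (-153,-2) -> (-155,-2) [heading=180, draw]
    FD 8: (-155,-2) -> (-163,-2) [heading=180, draw]
    -- iteration 4/4 --
    FD 2: (-163,-2) -> (-165,-2) [heading=180, draw]
    FD 8: (-165,-2) -> (-173,-2) [heading=180, draw]
  ]
  -- iteration 4/4 --
  BK 1: (-173,-2) -> (-172,-2) [heading=180, draw]
  FD 6: (-172,-2) -> (-178,-2) [heading=180, draw]
  FD 4: (-178,-2) -> (-182,-2) [heading=180, draw]
  REPEAT 4 [
    -- iteration 1/4 --
    FD 2: (-182,-2) -> (-184,-2) [heading=180, draw]
    FD 8: (-184,-2) -> (-192,-2) [heading=180, draw]
    -- iteration 2/4 --
    FD 2: (-192,-2) -> (-194,-2) [heading=180, draw]
    FD 8: (-194,-2) -> (-202,-2) [heading=180, draw]
    -- iteration 3/4 --
    FD 2: (-202,-2) -> (-204,-2) [heading=180, draw]
    FD 8: (-204,-2) -> (-212,-2) [heading=180, draw]
    -- iteration 4/4 --
    FD 2: (-212,-2) -> (-214,-2) [heading=180, draw]
    FD 8: (-214,-2) -> (-222,-2) [heading=180, draw]
  ]
]
BK 20: (-222,-2) -> (-202,-2) [heading=180, draw]
LT 200: heading 180 -> 20
LT 15: heading 20 -> 35
PD: pen down
Final: pos=(-202,-2), heading=35, 48 segment(s) drawn

Segment endpoints: x in {-222, -214, -212, -204, -202, -194, -192, -184, -182, -178, -173, -172, -165, -163, -155, -153, -145, -143, -135, -133, -129, -124, -123, -116, -114, -106, -104, -96, -94, -86, -84, -80, -75, -74, -67, -65, -57, -55, -47, -45, -37, -35, -31, -26, -25, -8, -5, 1}, y in {-2, -2, -2, -2, -2, -2, -2, -2, -2, -2, -2, -2, -2, -2, -2, -2, -2, -2, -2, -2, -2, -2, -2, -2, -2, -2, -2, -2, -2, -2, -2, -2, -2, -2, -2, -2, -2, -2, -2, -2, -2, -2, -2, -2, -2, -2, -2, -2, -2}
xmin=-222, ymin=-2, xmax=1, ymax=-2

Answer: -222 -2 1 -2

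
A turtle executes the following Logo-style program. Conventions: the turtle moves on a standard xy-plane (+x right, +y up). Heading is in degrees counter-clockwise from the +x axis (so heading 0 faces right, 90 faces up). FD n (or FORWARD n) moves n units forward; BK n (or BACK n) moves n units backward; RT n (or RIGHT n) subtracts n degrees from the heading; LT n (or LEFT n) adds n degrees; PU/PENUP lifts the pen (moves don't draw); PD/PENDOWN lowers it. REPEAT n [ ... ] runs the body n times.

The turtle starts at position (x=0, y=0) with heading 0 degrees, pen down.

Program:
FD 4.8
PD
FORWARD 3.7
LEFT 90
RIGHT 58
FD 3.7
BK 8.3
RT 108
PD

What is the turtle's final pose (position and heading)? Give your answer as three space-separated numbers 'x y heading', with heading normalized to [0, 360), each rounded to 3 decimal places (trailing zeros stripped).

Executing turtle program step by step:
Start: pos=(0,0), heading=0, pen down
FD 4.8: (0,0) -> (4.8,0) [heading=0, draw]
PD: pen down
FD 3.7: (4.8,0) -> (8.5,0) [heading=0, draw]
LT 90: heading 0 -> 90
RT 58: heading 90 -> 32
FD 3.7: (8.5,0) -> (11.638,1.961) [heading=32, draw]
BK 8.3: (11.638,1.961) -> (4.599,-2.438) [heading=32, draw]
RT 108: heading 32 -> 284
PD: pen down
Final: pos=(4.599,-2.438), heading=284, 4 segment(s) drawn

Answer: 4.599 -2.438 284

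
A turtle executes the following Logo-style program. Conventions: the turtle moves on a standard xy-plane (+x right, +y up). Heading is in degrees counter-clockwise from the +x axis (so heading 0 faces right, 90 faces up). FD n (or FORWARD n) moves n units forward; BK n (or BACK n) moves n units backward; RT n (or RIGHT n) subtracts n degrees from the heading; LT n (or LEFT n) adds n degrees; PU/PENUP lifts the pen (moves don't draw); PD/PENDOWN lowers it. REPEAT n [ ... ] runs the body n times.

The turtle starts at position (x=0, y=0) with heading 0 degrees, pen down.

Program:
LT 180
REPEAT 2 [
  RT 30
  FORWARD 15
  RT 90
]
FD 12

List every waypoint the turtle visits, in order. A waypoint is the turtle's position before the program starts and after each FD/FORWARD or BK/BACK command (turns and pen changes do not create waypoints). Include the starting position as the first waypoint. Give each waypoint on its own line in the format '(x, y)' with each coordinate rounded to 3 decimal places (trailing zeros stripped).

Answer: (0, 0)
(-12.99, 7.5)
(0, 15)
(6, 4.608)

Derivation:
Executing turtle program step by step:
Start: pos=(0,0), heading=0, pen down
LT 180: heading 0 -> 180
REPEAT 2 [
  -- iteration 1/2 --
  RT 30: heading 180 -> 150
  FD 15: (0,0) -> (-12.99,7.5) [heading=150, draw]
  RT 90: heading 150 -> 60
  -- iteration 2/2 --
  RT 30: heading 60 -> 30
  FD 15: (-12.99,7.5) -> (0,15) [heading=30, draw]
  RT 90: heading 30 -> 300
]
FD 12: (0,15) -> (6,4.608) [heading=300, draw]
Final: pos=(6,4.608), heading=300, 3 segment(s) drawn
Waypoints (4 total):
(0, 0)
(-12.99, 7.5)
(0, 15)
(6, 4.608)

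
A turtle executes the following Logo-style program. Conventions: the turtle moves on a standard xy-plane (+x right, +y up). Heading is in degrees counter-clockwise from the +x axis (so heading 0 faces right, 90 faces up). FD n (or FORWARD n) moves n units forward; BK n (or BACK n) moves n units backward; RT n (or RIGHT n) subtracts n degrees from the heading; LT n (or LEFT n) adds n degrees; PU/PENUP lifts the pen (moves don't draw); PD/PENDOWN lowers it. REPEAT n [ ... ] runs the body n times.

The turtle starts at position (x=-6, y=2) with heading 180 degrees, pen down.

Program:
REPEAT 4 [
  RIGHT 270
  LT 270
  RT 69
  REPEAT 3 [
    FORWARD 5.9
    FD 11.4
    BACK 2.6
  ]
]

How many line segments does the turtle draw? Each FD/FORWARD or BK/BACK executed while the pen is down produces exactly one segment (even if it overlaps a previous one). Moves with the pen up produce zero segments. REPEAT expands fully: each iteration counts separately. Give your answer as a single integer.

Answer: 36

Derivation:
Executing turtle program step by step:
Start: pos=(-6,2), heading=180, pen down
REPEAT 4 [
  -- iteration 1/4 --
  RT 270: heading 180 -> 270
  LT 270: heading 270 -> 180
  RT 69: heading 180 -> 111
  REPEAT 3 [
    -- iteration 1/3 --
    FD 5.9: (-6,2) -> (-8.114,7.508) [heading=111, draw]
    FD 11.4: (-8.114,7.508) -> (-12.2,18.151) [heading=111, draw]
    BK 2.6: (-12.2,18.151) -> (-11.268,15.724) [heading=111, draw]
    -- iteration 2/3 --
    FD 5.9: (-11.268,15.724) -> (-13.382,21.232) [heading=111, draw]
    FD 11.4: (-13.382,21.232) -> (-17.468,31.875) [heading=111, draw]
    BK 2.6: (-17.468,31.875) -> (-16.536,29.447) [heading=111, draw]
    -- iteration 3/3 --
    FD 5.9: (-16.536,29.447) -> (-18.65,34.955) [heading=111, draw]
    FD 11.4: (-18.65,34.955) -> (-22.736,45.598) [heading=111, draw]
    BK 2.6: (-22.736,45.598) -> (-21.804,43.171) [heading=111, draw]
  ]
  -- iteration 2/4 --
  RT 270: heading 111 -> 201
  LT 270: heading 201 -> 111
  RT 69: heading 111 -> 42
  REPEAT 3 [
    -- iteration 1/3 --
    FD 5.9: (-21.804,43.171) -> (-17.419,47.119) [heading=42, draw]
    FD 11.4: (-17.419,47.119) -> (-8.948,54.747) [heading=42, draw]
    BK 2.6: (-8.948,54.747) -> (-10.88,53.007) [heading=42, draw]
    -- iteration 2/3 --
    FD 5.9: (-10.88,53.007) -> (-6.495,56.955) [heading=42, draw]
    FD 11.4: (-6.495,56.955) -> (1.977,64.583) [heading=42, draw]
    BK 2.6: (1.977,64.583) -> (0.044,62.843) [heading=42, draw]
    -- iteration 3/3 --
    FD 5.9: (0.044,62.843) -> (4.429,66.791) [heading=42, draw]
    FD 11.4: (4.429,66.791) -> (12.901,74.419) [heading=42, draw]
    BK 2.6: (12.901,74.419) -> (10.969,72.68) [heading=42, draw]
  ]
  -- iteration 3/4 --
  RT 270: heading 42 -> 132
  LT 270: heading 132 -> 42
  RT 69: heading 42 -> 333
  REPEAT 3 [
    -- iteration 1/3 --
    FD 5.9: (10.969,72.68) -> (16.226,70.001) [heading=333, draw]
    FD 11.4: (16.226,70.001) -> (26.383,64.826) [heading=333, draw]
    BK 2.6: (26.383,64.826) -> (24.066,66.006) [heading=333, draw]
    -- iteration 2/3 --
    FD 5.9: (24.066,66.006) -> (29.323,63.327) [heading=333, draw]
    FD 11.4: (29.323,63.327) -> (39.481,58.152) [heading=333, draw]
    BK 2.6: (39.481,58.152) -> (37.164,59.332) [heading=333, draw]
    -- iteration 3/3 --
    FD 5.9: (37.164,59.332) -> (42.421,56.654) [heading=333, draw]
    FD 11.4: (42.421,56.654) -> (52.579,51.478) [heading=333, draw]
    BK 2.6: (52.579,51.478) -> (50.262,52.659) [heading=333, draw]
  ]
  -- iteration 4/4 --
  RT 270: heading 333 -> 63
  LT 270: heading 63 -> 333
  RT 69: heading 333 -> 264
  REPEAT 3 [
    -- iteration 1/3 --
    FD 5.9: (50.262,52.659) -> (49.645,46.791) [heading=264, draw]
    FD 11.4: (49.645,46.791) -> (48.454,35.453) [heading=264, draw]
    BK 2.6: (48.454,35.453) -> (48.725,38.039) [heading=264, draw]
    -- iteration 2/3 --
    FD 5.9: (48.725,38.039) -> (48.109,32.171) [heading=264, draw]
    FD 11.4: (48.109,32.171) -> (46.917,20.834) [heading=264, draw]
    BK 2.6: (46.917,20.834) -> (47.189,23.42) [heading=264, draw]
    -- iteration 3/3 --
    FD 5.9: (47.189,23.42) -> (46.572,17.552) [heading=264, draw]
    FD 11.4: (46.572,17.552) -> (45.381,6.214) [heading=264, draw]
    BK 2.6: (45.381,6.214) -> (45.652,8.8) [heading=264, draw]
  ]
]
Final: pos=(45.652,8.8), heading=264, 36 segment(s) drawn
Segments drawn: 36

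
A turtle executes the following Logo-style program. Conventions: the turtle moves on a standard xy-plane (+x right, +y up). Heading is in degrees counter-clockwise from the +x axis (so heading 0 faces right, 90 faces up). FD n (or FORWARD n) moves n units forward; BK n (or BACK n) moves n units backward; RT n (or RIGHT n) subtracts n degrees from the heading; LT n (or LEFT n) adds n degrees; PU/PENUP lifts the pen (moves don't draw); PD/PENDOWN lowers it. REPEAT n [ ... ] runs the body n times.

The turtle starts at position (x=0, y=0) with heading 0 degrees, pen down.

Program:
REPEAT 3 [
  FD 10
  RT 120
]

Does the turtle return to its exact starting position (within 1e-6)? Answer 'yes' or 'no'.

Answer: yes

Derivation:
Executing turtle program step by step:
Start: pos=(0,0), heading=0, pen down
REPEAT 3 [
  -- iteration 1/3 --
  FD 10: (0,0) -> (10,0) [heading=0, draw]
  RT 120: heading 0 -> 240
  -- iteration 2/3 --
  FD 10: (10,0) -> (5,-8.66) [heading=240, draw]
  RT 120: heading 240 -> 120
  -- iteration 3/3 --
  FD 10: (5,-8.66) -> (0,0) [heading=120, draw]
  RT 120: heading 120 -> 0
]
Final: pos=(0,0), heading=0, 3 segment(s) drawn

Start position: (0, 0)
Final position: (0, 0)
Distance = 0; < 1e-6 -> CLOSED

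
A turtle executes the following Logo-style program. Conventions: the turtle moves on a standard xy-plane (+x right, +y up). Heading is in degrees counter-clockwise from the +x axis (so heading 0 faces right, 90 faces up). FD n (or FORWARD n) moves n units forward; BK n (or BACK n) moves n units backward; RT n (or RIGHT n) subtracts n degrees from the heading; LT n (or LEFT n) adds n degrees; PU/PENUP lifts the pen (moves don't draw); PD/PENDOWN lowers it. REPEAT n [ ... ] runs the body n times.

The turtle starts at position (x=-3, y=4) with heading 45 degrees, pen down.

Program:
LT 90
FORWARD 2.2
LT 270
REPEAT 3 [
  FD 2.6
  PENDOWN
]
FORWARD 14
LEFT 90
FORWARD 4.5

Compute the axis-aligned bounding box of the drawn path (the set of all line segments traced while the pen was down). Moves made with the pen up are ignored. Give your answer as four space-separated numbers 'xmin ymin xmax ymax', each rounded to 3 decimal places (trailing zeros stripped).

Answer: -4.556 4 10.859 24.153

Derivation:
Executing turtle program step by step:
Start: pos=(-3,4), heading=45, pen down
LT 90: heading 45 -> 135
FD 2.2: (-3,4) -> (-4.556,5.556) [heading=135, draw]
LT 270: heading 135 -> 45
REPEAT 3 [
  -- iteration 1/3 --
  FD 2.6: (-4.556,5.556) -> (-2.717,7.394) [heading=45, draw]
  PD: pen down
  -- iteration 2/3 --
  FD 2.6: (-2.717,7.394) -> (-0.879,9.233) [heading=45, draw]
  PD: pen down
  -- iteration 3/3 --
  FD 2.6: (-0.879,9.233) -> (0.96,11.071) [heading=45, draw]
  PD: pen down
]
FD 14: (0.96,11.071) -> (10.859,20.971) [heading=45, draw]
LT 90: heading 45 -> 135
FD 4.5: (10.859,20.971) -> (7.677,24.153) [heading=135, draw]
Final: pos=(7.677,24.153), heading=135, 6 segment(s) drawn

Segment endpoints: x in {-4.556, -3, -2.717, -0.879, 0.96, 7.677, 10.859}, y in {4, 5.556, 7.394, 9.233, 11.071, 20.971, 24.153}
xmin=-4.556, ymin=4, xmax=10.859, ymax=24.153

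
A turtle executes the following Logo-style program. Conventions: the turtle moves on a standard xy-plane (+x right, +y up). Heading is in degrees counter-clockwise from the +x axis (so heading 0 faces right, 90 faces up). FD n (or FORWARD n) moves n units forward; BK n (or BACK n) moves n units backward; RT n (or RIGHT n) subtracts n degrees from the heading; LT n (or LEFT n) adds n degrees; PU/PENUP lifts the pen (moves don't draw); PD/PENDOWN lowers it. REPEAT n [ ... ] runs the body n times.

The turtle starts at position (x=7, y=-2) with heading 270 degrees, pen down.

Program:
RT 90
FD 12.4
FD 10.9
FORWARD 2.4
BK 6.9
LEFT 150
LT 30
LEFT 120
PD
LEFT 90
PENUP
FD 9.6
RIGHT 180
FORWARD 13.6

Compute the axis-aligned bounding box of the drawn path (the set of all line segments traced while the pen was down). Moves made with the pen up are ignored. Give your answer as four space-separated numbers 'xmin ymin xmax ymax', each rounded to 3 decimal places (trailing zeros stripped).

Executing turtle program step by step:
Start: pos=(7,-2), heading=270, pen down
RT 90: heading 270 -> 180
FD 12.4: (7,-2) -> (-5.4,-2) [heading=180, draw]
FD 10.9: (-5.4,-2) -> (-16.3,-2) [heading=180, draw]
FD 2.4: (-16.3,-2) -> (-18.7,-2) [heading=180, draw]
BK 6.9: (-18.7,-2) -> (-11.8,-2) [heading=180, draw]
LT 150: heading 180 -> 330
LT 30: heading 330 -> 0
LT 120: heading 0 -> 120
PD: pen down
LT 90: heading 120 -> 210
PU: pen up
FD 9.6: (-11.8,-2) -> (-20.114,-6.8) [heading=210, move]
RT 180: heading 210 -> 30
FD 13.6: (-20.114,-6.8) -> (-8.336,0) [heading=30, move]
Final: pos=(-8.336,0), heading=30, 4 segment(s) drawn

Segment endpoints: x in {-18.7, -16.3, -11.8, -5.4, 7}, y in {-2, -2, -2, -2, -2}
xmin=-18.7, ymin=-2, xmax=7, ymax=-2

Answer: -18.7 -2 7 -2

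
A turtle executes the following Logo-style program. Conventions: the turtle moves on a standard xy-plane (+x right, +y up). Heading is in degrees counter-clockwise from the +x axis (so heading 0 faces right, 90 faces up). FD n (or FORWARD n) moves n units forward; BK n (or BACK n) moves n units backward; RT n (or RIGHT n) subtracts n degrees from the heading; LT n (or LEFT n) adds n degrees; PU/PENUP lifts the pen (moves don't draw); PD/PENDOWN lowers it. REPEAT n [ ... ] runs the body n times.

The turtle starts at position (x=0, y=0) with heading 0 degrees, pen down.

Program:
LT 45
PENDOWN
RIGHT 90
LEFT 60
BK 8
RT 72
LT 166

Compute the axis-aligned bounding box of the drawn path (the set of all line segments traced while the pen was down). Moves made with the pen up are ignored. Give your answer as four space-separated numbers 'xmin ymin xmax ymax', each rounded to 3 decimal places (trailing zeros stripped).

Executing turtle program step by step:
Start: pos=(0,0), heading=0, pen down
LT 45: heading 0 -> 45
PD: pen down
RT 90: heading 45 -> 315
LT 60: heading 315 -> 15
BK 8: (0,0) -> (-7.727,-2.071) [heading=15, draw]
RT 72: heading 15 -> 303
LT 166: heading 303 -> 109
Final: pos=(-7.727,-2.071), heading=109, 1 segment(s) drawn

Segment endpoints: x in {-7.727, 0}, y in {-2.071, 0}
xmin=-7.727, ymin=-2.071, xmax=0, ymax=0

Answer: -7.727 -2.071 0 0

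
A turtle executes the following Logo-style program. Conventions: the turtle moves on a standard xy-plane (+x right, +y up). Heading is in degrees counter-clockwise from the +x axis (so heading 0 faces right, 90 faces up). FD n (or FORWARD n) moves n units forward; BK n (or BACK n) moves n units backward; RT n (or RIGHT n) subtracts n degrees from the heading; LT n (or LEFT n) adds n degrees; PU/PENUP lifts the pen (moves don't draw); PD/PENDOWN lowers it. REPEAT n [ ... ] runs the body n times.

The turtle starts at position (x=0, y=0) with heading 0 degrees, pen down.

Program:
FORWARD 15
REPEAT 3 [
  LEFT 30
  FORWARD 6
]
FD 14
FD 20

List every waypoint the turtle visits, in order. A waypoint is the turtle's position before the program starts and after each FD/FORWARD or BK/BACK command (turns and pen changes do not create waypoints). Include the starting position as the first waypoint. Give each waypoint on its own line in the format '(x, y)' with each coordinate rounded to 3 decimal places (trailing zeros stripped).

Answer: (0, 0)
(15, 0)
(20.196, 3)
(23.196, 8.196)
(23.196, 14.196)
(23.196, 28.196)
(23.196, 48.196)

Derivation:
Executing turtle program step by step:
Start: pos=(0,0), heading=0, pen down
FD 15: (0,0) -> (15,0) [heading=0, draw]
REPEAT 3 [
  -- iteration 1/3 --
  LT 30: heading 0 -> 30
  FD 6: (15,0) -> (20.196,3) [heading=30, draw]
  -- iteration 2/3 --
  LT 30: heading 30 -> 60
  FD 6: (20.196,3) -> (23.196,8.196) [heading=60, draw]
  -- iteration 3/3 --
  LT 30: heading 60 -> 90
  FD 6: (23.196,8.196) -> (23.196,14.196) [heading=90, draw]
]
FD 14: (23.196,14.196) -> (23.196,28.196) [heading=90, draw]
FD 20: (23.196,28.196) -> (23.196,48.196) [heading=90, draw]
Final: pos=(23.196,48.196), heading=90, 6 segment(s) drawn
Waypoints (7 total):
(0, 0)
(15, 0)
(20.196, 3)
(23.196, 8.196)
(23.196, 14.196)
(23.196, 28.196)
(23.196, 48.196)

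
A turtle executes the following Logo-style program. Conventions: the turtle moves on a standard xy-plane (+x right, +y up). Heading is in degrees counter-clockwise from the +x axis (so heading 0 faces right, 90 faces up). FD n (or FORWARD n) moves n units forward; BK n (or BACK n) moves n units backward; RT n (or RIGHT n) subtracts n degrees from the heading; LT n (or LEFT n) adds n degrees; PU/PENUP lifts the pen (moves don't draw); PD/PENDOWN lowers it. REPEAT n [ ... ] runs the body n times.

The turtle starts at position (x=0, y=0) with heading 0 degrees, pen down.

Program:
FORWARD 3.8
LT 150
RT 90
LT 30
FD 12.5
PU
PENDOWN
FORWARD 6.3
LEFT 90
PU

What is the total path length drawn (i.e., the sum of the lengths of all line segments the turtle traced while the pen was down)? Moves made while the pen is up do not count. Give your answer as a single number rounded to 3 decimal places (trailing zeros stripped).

Executing turtle program step by step:
Start: pos=(0,0), heading=0, pen down
FD 3.8: (0,0) -> (3.8,0) [heading=0, draw]
LT 150: heading 0 -> 150
RT 90: heading 150 -> 60
LT 30: heading 60 -> 90
FD 12.5: (3.8,0) -> (3.8,12.5) [heading=90, draw]
PU: pen up
PD: pen down
FD 6.3: (3.8,12.5) -> (3.8,18.8) [heading=90, draw]
LT 90: heading 90 -> 180
PU: pen up
Final: pos=(3.8,18.8), heading=180, 3 segment(s) drawn

Segment lengths:
  seg 1: (0,0) -> (3.8,0), length = 3.8
  seg 2: (3.8,0) -> (3.8,12.5), length = 12.5
  seg 3: (3.8,12.5) -> (3.8,18.8), length = 6.3
Total = 22.6

Answer: 22.6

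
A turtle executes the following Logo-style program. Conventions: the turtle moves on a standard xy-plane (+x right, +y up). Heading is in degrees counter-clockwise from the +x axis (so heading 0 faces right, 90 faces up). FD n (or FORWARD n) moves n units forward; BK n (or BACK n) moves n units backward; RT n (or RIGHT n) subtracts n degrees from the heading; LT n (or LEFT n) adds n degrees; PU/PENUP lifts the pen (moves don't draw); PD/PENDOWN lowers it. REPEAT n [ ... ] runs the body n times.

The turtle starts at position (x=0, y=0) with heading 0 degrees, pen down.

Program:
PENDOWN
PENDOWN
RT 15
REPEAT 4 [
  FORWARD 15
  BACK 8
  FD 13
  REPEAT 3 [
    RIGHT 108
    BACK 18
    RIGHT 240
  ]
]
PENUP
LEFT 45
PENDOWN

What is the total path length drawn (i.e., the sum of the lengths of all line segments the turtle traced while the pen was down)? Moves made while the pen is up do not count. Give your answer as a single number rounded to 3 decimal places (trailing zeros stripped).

Executing turtle program step by step:
Start: pos=(0,0), heading=0, pen down
PD: pen down
PD: pen down
RT 15: heading 0 -> 345
REPEAT 4 [
  -- iteration 1/4 --
  FD 15: (0,0) -> (14.489,-3.882) [heading=345, draw]
  BK 8: (14.489,-3.882) -> (6.761,-1.812) [heading=345, draw]
  FD 13: (6.761,-1.812) -> (19.319,-5.176) [heading=345, draw]
  REPEAT 3 [
    -- iteration 1/3 --
    RT 108: heading 345 -> 237
    BK 18: (19.319,-5.176) -> (29.122,9.92) [heading=237, draw]
    RT 240: heading 237 -> 357
    -- iteration 2/3 --
    RT 108: heading 357 -> 249
    BK 18: (29.122,9.92) -> (35.573,26.724) [heading=249, draw]
    RT 240: heading 249 -> 9
    -- iteration 3/3 --
    RT 108: heading 9 -> 261
    BK 18: (35.573,26.724) -> (38.388,44.503) [heading=261, draw]
    RT 240: heading 261 -> 21
  ]
  -- iteration 2/4 --
  FD 15: (38.388,44.503) -> (52.392,49.878) [heading=21, draw]
  BK 8: (52.392,49.878) -> (44.924,47.011) [heading=21, draw]
  FD 13: (44.924,47.011) -> (57.06,51.67) [heading=21, draw]
  REPEAT 3 [
    -- iteration 1/3 --
    RT 108: heading 21 -> 273
    BK 18: (57.06,51.67) -> (56.118,69.645) [heading=273, draw]
    RT 240: heading 273 -> 33
    -- iteration 2/3 --
    RT 108: heading 33 -> 285
    BK 18: (56.118,69.645) -> (51.459,87.032) [heading=285, draw]
    RT 240: heading 285 -> 45
    -- iteration 3/3 --
    RT 108: heading 45 -> 297
    BK 18: (51.459,87.032) -> (43.287,103.07) [heading=297, draw]
    RT 240: heading 297 -> 57
  ]
  -- iteration 3/4 --
  FD 15: (43.287,103.07) -> (51.457,115.65) [heading=57, draw]
  BK 8: (51.457,115.65) -> (47.1,108.941) [heading=57, draw]
  FD 13: (47.1,108.941) -> (54.18,119.843) [heading=57, draw]
  REPEAT 3 [
    -- iteration 1/3 --
    RT 108: heading 57 -> 309
    BK 18: (54.18,119.843) -> (42.852,133.832) [heading=309, draw]
    RT 240: heading 309 -> 69
    -- iteration 2/3 --
    RT 108: heading 69 -> 321
    BK 18: (42.852,133.832) -> (28.864,145.16) [heading=321, draw]
    RT 240: heading 321 -> 81
    -- iteration 3/3 --
    RT 108: heading 81 -> 333
    BK 18: (28.864,145.16) -> (12.826,153.332) [heading=333, draw]
    RT 240: heading 333 -> 93
  ]
  -- iteration 4/4 --
  FD 15: (12.826,153.332) -> (12.041,168.311) [heading=93, draw]
  BK 8: (12.041,168.311) -> (12.459,160.322) [heading=93, draw]
  FD 13: (12.459,160.322) -> (11.779,173.304) [heading=93, draw]
  REPEAT 3 [
    -- iteration 1/3 --
    RT 108: heading 93 -> 345
    BK 18: (11.779,173.304) -> (-5.608,177.963) [heading=345, draw]
    RT 240: heading 345 -> 105
    -- iteration 2/3 --
    RT 108: heading 105 -> 357
    BK 18: (-5.608,177.963) -> (-23.583,178.905) [heading=357, draw]
    RT 240: heading 357 -> 117
    -- iteration 3/3 --
    RT 108: heading 117 -> 9
    BK 18: (-23.583,178.905) -> (-41.361,176.089) [heading=9, draw]
    RT 240: heading 9 -> 129
  ]
]
PU: pen up
LT 45: heading 129 -> 174
PD: pen down
Final: pos=(-41.361,176.089), heading=174, 24 segment(s) drawn

Segment lengths:
  seg 1: (0,0) -> (14.489,-3.882), length = 15
  seg 2: (14.489,-3.882) -> (6.761,-1.812), length = 8
  seg 3: (6.761,-1.812) -> (19.319,-5.176), length = 13
  seg 4: (19.319,-5.176) -> (29.122,9.92), length = 18
  seg 5: (29.122,9.92) -> (35.573,26.724), length = 18
  seg 6: (35.573,26.724) -> (38.388,44.503), length = 18
  seg 7: (38.388,44.503) -> (52.392,49.878), length = 15
  seg 8: (52.392,49.878) -> (44.924,47.011), length = 8
  seg 9: (44.924,47.011) -> (57.06,51.67), length = 13
  seg 10: (57.06,51.67) -> (56.118,69.645), length = 18
  seg 11: (56.118,69.645) -> (51.459,87.032), length = 18
  seg 12: (51.459,87.032) -> (43.287,103.07), length = 18
  seg 13: (43.287,103.07) -> (51.457,115.65), length = 15
  seg 14: (51.457,115.65) -> (47.1,108.941), length = 8
  seg 15: (47.1,108.941) -> (54.18,119.843), length = 13
  seg 16: (54.18,119.843) -> (42.852,133.832), length = 18
  seg 17: (42.852,133.832) -> (28.864,145.16), length = 18
  seg 18: (28.864,145.16) -> (12.826,153.332), length = 18
  seg 19: (12.826,153.332) -> (12.041,168.311), length = 15
  seg 20: (12.041,168.311) -> (12.459,160.322), length = 8
  seg 21: (12.459,160.322) -> (11.779,173.304), length = 13
  seg 22: (11.779,173.304) -> (-5.608,177.963), length = 18
  seg 23: (-5.608,177.963) -> (-23.583,178.905), length = 18
  seg 24: (-23.583,178.905) -> (-41.361,176.089), length = 18
Total = 360

Answer: 360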